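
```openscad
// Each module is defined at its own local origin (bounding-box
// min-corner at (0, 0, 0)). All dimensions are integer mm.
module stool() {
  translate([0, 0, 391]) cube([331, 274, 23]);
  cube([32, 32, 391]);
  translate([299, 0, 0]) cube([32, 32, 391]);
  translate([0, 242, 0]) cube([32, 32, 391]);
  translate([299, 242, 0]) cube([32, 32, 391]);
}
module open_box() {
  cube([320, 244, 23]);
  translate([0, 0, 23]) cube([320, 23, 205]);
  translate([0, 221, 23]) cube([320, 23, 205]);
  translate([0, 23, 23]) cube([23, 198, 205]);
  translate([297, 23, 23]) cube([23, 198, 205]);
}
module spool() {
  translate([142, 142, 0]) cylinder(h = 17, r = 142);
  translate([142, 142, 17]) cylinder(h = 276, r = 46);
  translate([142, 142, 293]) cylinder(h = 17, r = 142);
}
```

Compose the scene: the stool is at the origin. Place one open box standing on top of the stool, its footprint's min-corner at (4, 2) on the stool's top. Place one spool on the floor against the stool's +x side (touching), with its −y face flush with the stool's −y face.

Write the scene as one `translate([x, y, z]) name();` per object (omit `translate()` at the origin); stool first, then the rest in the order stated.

stool();
translate([4, 2, 414]) open_box();
translate([331, 0, 0]) spool();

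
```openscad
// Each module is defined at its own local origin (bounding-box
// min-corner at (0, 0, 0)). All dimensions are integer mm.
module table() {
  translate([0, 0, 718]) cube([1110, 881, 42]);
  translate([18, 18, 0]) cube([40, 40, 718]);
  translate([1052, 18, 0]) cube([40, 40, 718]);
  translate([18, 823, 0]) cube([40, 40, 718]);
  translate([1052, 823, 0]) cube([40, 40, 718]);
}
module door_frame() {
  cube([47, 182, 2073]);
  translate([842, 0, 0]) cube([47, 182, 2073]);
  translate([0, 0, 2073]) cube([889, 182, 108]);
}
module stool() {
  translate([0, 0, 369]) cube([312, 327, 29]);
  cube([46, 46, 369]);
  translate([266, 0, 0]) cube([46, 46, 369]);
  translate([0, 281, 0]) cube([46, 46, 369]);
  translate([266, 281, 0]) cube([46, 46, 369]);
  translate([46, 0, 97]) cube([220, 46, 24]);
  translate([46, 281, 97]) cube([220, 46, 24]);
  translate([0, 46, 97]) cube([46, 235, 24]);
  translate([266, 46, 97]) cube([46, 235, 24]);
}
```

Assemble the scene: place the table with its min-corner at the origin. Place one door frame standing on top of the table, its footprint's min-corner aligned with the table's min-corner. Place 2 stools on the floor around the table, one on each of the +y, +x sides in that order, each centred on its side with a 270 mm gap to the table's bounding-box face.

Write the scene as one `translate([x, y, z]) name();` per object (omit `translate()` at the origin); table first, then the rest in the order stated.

table();
translate([0, 0, 760]) door_frame();
translate([399, 1151, 0]) stool();
translate([1380, 277, 0]) stool();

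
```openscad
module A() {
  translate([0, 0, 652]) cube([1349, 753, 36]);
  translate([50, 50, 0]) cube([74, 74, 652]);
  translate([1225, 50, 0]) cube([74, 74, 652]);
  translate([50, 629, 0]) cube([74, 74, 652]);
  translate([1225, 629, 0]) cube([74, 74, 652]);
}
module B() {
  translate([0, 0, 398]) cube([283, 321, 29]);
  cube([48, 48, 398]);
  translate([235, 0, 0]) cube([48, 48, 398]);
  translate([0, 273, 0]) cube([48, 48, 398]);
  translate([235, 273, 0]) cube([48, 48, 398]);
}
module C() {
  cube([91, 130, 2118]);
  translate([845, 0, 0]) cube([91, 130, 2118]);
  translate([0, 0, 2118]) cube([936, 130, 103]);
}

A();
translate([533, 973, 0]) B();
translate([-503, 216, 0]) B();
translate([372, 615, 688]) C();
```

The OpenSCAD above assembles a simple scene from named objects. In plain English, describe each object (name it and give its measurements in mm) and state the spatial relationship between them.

A is a rectangular dining table. The top is 1349×753×36 mm with its upper surface at z = 688 mm. It stands on four 74×74 mm square legs, each inset 50 mm from the nearest pair of top edges, running from the floor to the underside of the top.

B is a simple wooden stool: a rectangular seat 283 mm (x) by 321 mm (y), 29 mm thick, top face at z = 427 mm, on four square legs, each 48×48 mm in cross-section. The legs rest on z = 0, each flush with a corner of the seat.

C is a door frame. The clear opening is 754 mm wide and 2118 mm high. Two 91 mm wide jambs, 130 mm deep, stand either side of the opening from the floor to the top of the opening. A 103 mm thick head sits across the top of both jambs, spanning the full outside width of the frame.

Two stools sit around the table at the +y, −x sides. The door frame is on top of the table.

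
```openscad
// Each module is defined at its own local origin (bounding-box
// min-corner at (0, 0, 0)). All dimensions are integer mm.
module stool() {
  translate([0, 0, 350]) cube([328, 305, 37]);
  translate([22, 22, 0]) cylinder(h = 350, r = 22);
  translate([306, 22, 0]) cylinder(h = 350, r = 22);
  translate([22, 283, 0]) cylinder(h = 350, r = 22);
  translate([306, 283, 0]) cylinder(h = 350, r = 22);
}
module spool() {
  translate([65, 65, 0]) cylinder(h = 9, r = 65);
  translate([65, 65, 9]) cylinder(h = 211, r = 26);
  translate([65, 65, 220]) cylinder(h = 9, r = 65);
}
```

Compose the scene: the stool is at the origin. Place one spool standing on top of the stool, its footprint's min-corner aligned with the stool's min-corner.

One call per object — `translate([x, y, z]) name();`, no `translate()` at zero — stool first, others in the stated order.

stool();
translate([0, 0, 387]) spool();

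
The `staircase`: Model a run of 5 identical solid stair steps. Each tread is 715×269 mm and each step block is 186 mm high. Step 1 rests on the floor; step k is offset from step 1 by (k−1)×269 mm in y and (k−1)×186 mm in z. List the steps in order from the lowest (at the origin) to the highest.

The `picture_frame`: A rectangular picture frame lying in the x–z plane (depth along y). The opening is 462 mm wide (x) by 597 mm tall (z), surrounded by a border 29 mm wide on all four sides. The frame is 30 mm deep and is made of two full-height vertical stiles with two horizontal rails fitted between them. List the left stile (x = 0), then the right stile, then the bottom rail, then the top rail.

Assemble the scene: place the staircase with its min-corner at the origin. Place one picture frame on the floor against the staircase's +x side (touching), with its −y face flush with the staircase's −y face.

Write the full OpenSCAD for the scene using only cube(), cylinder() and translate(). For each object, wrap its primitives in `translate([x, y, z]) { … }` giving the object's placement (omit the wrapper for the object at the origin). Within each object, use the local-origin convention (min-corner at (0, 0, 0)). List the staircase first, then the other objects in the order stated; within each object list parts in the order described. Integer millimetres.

cube([715, 269, 186]);
translate([0, 269, 186]) cube([715, 269, 186]);
translate([0, 538, 372]) cube([715, 269, 186]);
translate([0, 807, 558]) cube([715, 269, 186]);
translate([0, 1076, 744]) cube([715, 269, 186]);
translate([715, 0, 0]) {
  cube([29, 30, 655]);
  translate([491, 0, 0]) cube([29, 30, 655]);
  translate([29, 0, 0]) cube([462, 30, 29]);
  translate([29, 0, 626]) cube([462, 30, 29]);
}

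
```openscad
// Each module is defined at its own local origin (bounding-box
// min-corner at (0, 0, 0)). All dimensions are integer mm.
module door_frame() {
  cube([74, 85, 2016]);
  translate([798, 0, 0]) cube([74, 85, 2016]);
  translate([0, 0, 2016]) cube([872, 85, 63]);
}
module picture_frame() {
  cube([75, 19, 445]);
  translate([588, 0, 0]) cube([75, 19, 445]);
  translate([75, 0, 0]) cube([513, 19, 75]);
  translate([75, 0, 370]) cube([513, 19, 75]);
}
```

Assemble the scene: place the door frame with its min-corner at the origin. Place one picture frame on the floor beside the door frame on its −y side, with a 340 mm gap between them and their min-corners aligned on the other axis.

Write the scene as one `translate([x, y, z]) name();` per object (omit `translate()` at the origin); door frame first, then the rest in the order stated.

door_frame();
translate([0, -359, 0]) picture_frame();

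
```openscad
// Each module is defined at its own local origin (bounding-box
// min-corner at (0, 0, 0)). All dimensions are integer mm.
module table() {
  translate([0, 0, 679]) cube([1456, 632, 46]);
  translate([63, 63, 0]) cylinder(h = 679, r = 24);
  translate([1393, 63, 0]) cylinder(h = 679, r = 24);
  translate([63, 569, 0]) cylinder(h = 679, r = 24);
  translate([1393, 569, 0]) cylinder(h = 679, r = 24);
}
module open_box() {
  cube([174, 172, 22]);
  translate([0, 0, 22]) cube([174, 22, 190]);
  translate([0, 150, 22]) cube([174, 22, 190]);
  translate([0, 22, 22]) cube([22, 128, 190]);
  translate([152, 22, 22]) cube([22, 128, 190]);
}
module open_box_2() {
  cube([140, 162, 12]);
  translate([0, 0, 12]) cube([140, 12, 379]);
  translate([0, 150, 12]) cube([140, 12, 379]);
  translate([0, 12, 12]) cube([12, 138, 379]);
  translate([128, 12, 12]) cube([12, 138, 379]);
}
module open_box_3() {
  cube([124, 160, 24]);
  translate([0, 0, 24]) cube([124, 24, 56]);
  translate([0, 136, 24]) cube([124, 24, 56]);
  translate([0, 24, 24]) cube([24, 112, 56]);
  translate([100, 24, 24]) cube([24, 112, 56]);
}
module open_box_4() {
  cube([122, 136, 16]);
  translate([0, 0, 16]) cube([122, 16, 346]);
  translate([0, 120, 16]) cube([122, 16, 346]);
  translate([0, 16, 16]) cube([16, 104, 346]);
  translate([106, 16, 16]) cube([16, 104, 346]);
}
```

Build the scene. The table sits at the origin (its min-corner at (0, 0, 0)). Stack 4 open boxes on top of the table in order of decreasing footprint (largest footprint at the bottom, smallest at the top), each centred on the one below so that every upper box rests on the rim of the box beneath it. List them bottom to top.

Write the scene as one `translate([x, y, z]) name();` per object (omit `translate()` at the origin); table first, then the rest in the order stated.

table();
translate([641, 230, 725]) open_box();
translate([658, 235, 937]) open_box_2();
translate([666, 236, 1328]) open_box_3();
translate([667, 248, 1408]) open_box_4();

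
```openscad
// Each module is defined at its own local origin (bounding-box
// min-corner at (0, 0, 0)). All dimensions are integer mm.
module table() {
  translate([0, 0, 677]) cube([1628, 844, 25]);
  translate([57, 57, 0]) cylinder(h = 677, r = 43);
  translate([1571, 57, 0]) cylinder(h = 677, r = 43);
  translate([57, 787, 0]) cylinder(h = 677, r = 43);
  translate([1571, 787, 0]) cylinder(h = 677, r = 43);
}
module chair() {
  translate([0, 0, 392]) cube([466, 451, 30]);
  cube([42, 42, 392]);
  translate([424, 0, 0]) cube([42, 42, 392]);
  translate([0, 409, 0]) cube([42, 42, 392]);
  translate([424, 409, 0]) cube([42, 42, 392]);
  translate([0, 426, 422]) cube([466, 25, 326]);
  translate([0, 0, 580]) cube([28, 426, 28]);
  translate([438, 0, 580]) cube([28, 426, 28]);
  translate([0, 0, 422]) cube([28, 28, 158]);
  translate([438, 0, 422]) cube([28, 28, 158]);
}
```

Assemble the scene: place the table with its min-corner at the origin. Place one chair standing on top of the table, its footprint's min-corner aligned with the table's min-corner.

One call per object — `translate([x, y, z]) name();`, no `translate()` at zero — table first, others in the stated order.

table();
translate([0, 0, 702]) chair();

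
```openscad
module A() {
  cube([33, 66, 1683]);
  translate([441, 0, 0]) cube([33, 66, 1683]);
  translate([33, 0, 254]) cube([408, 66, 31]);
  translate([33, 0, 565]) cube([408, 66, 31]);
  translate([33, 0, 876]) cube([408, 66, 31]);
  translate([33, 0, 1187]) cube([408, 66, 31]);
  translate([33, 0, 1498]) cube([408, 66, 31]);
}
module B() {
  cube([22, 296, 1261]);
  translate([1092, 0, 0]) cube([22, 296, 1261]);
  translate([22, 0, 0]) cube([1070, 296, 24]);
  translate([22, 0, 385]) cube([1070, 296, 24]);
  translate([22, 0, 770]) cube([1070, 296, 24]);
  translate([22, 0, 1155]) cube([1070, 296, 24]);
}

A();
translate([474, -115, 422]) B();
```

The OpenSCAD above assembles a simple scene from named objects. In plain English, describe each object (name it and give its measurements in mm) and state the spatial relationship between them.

A is a straight ladder. Two 33×66 mm vertical rails, 1683 mm tall, stand 474 mm apart (outside-to-outside) with their front faces coplanar on the −y side. 5 rungs, each 66 mm deep and 31 mm tall, span between the inner faces of the rails, front faces flush with the rails. The lowest rung's underside is at z = 254 mm and rungs are spaced 311 mm apart (underside to underside).

B is an open bookshelf. Two side panels, each 22 mm thick, 296 mm deep and 1261 mm tall, stand 1114 mm apart (outside-to-outside). Between them sit 4 shelves, each 24 mm thick and 296 mm deep, spanning the full gap between the sides. The bottom shelf rests on the floor (its underside at z = 0) and the clear gap between one shelf's top and the next shelf's underside is 361 mm.

The bookshelf is beside the ladder with their tops flush at z = 1683.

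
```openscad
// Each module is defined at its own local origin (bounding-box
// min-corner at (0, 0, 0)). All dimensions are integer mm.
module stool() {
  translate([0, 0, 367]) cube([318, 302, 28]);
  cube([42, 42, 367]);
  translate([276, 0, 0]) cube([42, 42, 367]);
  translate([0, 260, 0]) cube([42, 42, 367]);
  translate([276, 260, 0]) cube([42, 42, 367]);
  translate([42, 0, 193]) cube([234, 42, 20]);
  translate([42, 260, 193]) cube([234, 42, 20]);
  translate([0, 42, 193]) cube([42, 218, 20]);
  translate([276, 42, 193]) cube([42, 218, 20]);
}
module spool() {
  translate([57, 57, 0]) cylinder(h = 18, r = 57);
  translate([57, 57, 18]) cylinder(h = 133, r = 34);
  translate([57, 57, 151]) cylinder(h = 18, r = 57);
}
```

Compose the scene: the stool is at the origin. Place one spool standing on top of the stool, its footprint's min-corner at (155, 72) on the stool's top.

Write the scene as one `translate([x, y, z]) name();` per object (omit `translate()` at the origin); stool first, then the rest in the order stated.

stool();
translate([155, 72, 395]) spool();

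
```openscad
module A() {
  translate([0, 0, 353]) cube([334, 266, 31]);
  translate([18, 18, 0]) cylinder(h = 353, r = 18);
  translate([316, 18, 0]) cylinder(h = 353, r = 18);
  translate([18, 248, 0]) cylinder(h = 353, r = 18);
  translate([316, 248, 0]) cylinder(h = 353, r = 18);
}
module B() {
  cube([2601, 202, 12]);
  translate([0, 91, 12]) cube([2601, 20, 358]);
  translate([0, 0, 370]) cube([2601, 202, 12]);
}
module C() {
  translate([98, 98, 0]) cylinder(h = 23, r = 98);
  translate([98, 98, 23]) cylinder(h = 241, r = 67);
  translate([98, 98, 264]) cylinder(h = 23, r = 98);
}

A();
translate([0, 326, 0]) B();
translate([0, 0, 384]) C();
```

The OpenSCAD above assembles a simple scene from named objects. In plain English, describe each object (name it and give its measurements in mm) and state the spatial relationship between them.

A is a four-legged stool. The seat is 334×266 mm, 31 mm thick, top at z = 384 mm. It stands on four round legs, each 36 mm in diameter, from z = 0 to the seat underside, each leg's axis is inset half a diameter from the nearest pair of seat edges (so the leg's bounding box is flush with the corner).

B is an I-beam lying along x, 2601 mm long. Overall section height 382 mm. Two flanges 202 mm wide (y) and 12 mm thick, one on the floor and one at the top; a web 20 mm thick runs between them, centred on the flange width.

C is a spool: two coaxial disc flanges of radius 98 mm and thickness 23 mm, joined by a core cylinder of radius 67 mm and height 241 mm. The lower flange rests on z = 0 and the three cylinders share a vertical axis.

The I-beam is on the floor beside the stool on its +y side. The spool is on top of the stool.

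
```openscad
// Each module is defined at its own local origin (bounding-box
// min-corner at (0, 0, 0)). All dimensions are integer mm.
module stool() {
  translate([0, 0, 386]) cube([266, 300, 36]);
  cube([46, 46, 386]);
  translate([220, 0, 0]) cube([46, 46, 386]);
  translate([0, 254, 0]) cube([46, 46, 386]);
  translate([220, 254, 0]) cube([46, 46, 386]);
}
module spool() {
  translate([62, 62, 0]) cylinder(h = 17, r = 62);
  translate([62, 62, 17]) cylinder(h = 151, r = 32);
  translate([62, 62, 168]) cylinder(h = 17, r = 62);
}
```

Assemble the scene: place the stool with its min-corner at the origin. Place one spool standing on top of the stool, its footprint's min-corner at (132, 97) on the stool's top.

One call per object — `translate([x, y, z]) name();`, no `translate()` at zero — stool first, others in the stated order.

stool();
translate([132, 97, 422]) spool();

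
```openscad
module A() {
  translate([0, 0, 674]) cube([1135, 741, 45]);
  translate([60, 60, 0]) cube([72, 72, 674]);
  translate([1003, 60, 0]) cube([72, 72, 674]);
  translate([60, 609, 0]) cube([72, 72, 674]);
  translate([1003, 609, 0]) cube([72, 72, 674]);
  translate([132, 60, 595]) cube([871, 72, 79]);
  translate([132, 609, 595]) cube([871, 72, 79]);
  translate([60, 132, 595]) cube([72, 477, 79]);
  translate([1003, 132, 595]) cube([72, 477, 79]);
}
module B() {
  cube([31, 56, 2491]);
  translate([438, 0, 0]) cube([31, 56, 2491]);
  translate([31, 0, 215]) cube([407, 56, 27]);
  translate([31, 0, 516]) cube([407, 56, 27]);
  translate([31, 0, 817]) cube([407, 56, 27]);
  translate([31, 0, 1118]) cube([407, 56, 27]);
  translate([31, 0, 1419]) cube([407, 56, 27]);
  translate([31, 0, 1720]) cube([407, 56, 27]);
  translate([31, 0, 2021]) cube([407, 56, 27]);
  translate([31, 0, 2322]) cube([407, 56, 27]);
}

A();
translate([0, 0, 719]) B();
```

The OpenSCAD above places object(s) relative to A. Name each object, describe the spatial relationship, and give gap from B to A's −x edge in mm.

The ladder's min-x is at 0; the table's min-x is 0; gap = 0 mm.

A is a table. B is a ladder. The ladder is on top of the table. The gap from the ladder to the table's −x edge is 0 mm.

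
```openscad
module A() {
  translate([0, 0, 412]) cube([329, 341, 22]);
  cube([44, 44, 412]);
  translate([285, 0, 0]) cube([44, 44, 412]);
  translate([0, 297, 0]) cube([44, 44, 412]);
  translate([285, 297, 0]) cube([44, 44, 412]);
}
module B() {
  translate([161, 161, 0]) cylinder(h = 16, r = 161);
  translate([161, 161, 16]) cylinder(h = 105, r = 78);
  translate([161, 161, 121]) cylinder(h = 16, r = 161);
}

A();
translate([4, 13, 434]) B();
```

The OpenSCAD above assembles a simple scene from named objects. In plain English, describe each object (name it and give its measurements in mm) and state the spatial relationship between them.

A is a simple wooden stool: a rectangular seat 329 mm (x) by 341 mm (y), 22 mm thick, top face at z = 434 mm, on four square legs, each 44×44 mm in cross-section. The legs rest on z = 0, each flush with a corner of the seat.

B is a spool: two coaxial disc flanges of radius 161 mm and thickness 16 mm, joined by a core cylinder of radius 78 mm and height 105 mm. The lower flange rests on z = 0 and the three cylinders share a vertical axis.

The spool is on top of the stool.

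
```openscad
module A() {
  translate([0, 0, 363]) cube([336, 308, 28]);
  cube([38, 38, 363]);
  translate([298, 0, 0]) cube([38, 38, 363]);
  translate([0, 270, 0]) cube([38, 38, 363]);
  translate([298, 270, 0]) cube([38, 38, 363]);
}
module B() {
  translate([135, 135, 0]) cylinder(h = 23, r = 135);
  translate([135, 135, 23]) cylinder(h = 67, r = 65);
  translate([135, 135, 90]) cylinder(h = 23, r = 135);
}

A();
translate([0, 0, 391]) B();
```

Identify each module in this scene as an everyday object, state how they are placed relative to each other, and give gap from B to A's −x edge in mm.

A is a stool. B is a spool. The spool is on top of the stool. The gap from the spool to the stool's −x edge is 0 mm.

The spool's min-x is at 0; the stool's min-x is 0; gap = 0 mm.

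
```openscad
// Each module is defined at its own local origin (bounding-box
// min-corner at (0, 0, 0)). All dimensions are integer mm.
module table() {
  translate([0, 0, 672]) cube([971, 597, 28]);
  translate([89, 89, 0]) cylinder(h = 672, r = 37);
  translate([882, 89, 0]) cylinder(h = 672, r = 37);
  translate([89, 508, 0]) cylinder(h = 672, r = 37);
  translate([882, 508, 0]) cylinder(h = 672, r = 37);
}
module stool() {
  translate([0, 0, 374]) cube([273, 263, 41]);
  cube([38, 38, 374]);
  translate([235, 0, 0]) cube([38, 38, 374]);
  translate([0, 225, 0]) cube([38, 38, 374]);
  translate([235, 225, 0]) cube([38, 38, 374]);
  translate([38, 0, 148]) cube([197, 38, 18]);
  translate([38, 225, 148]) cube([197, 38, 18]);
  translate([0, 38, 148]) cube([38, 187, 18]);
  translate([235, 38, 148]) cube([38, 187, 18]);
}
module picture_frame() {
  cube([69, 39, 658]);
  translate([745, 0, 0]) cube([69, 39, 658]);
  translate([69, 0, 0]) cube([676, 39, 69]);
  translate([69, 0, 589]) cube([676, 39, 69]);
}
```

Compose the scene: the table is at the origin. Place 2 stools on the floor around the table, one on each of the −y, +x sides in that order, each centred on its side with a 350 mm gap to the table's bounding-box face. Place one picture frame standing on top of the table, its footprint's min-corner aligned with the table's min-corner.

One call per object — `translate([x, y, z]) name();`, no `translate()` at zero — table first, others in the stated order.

table();
translate([349, -613, 0]) stool();
translate([1321, 167, 0]) stool();
translate([0, 0, 700]) picture_frame();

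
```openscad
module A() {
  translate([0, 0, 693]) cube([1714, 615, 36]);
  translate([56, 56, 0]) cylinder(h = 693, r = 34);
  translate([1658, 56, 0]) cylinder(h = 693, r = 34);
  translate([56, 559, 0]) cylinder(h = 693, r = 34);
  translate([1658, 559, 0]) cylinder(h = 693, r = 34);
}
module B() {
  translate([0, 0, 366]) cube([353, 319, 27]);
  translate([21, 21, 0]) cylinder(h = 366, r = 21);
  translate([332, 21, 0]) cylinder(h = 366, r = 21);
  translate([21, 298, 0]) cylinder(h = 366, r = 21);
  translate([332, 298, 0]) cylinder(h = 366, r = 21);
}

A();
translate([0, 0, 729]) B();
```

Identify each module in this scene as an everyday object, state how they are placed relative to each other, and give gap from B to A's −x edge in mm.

The stool's min-x is at 0; the table's min-x is 0; gap = 0 mm.

A is a table. B is a stool. The stool is on top of the table. The gap from the stool to the table's −x edge is 0 mm.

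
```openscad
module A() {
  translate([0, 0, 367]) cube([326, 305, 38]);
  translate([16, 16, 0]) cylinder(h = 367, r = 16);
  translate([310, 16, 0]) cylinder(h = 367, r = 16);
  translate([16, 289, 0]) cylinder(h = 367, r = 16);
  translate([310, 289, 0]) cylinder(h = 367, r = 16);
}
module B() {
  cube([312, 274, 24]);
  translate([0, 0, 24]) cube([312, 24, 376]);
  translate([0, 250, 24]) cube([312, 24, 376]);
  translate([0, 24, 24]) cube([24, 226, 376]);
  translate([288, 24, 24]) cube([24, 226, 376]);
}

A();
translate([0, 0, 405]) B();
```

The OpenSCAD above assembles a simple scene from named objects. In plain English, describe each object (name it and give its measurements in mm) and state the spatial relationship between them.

A is a four-legged stool. The seat is a 326×305×38 mm slab whose top surface is at z = 405 mm; four round legs, each 32 mm in diameter, run from the floor (z = 0) to the underside of the seat, each leg's axis is inset half a diameter from the nearest pair of seat edges (so the leg's bounding box is flush with the corner).

B is an open storage box with external size 312×274×400 mm and wall thickness 24 mm (the base is also 24 mm thick). The base covers the whole footprint; the four walls stand on the base, with the y-facing walls full-width and the x-facing walls fitting between their inner faces.

The open box is on top of the stool.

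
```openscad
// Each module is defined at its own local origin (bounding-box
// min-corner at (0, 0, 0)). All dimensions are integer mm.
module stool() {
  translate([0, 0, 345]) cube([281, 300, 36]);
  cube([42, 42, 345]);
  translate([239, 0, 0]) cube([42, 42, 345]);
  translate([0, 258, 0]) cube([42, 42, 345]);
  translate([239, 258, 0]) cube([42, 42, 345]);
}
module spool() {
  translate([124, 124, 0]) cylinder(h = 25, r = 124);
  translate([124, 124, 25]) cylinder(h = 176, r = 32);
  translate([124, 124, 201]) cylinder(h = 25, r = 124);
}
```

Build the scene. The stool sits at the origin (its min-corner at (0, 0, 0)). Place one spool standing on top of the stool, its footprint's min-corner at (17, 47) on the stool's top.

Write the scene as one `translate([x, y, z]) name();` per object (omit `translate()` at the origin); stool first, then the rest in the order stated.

stool();
translate([17, 47, 381]) spool();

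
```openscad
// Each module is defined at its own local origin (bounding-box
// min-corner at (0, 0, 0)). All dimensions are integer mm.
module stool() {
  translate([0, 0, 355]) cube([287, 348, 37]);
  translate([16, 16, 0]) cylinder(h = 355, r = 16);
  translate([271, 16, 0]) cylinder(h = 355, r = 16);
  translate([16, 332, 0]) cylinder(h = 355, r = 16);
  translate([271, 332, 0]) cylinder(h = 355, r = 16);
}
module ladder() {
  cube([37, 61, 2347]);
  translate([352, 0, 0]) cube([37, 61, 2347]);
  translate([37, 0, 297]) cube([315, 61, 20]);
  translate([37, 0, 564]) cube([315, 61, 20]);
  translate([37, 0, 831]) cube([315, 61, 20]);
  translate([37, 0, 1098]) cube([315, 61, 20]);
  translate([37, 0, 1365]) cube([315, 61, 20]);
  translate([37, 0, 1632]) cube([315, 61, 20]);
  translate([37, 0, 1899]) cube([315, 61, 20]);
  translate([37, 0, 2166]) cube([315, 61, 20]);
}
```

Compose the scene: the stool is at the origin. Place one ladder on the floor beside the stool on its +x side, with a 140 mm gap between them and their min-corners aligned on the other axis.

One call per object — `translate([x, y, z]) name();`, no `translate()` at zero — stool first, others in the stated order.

stool();
translate([427, 0, 0]) ladder();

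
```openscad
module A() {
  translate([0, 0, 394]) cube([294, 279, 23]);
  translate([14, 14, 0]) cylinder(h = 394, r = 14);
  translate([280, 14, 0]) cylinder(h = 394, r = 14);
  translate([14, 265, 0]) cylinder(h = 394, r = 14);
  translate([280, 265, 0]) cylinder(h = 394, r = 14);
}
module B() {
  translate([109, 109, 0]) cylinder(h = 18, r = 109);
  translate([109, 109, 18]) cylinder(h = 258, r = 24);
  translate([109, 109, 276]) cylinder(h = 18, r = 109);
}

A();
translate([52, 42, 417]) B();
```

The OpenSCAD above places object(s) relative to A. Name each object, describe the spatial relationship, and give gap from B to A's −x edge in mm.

A is a stool. B is a spool. The spool is on top of the stool. The gap from the spool to the stool's −x edge is 52 mm.

The spool's min-x is at 52; the stool's min-x is 0; gap = 52 mm.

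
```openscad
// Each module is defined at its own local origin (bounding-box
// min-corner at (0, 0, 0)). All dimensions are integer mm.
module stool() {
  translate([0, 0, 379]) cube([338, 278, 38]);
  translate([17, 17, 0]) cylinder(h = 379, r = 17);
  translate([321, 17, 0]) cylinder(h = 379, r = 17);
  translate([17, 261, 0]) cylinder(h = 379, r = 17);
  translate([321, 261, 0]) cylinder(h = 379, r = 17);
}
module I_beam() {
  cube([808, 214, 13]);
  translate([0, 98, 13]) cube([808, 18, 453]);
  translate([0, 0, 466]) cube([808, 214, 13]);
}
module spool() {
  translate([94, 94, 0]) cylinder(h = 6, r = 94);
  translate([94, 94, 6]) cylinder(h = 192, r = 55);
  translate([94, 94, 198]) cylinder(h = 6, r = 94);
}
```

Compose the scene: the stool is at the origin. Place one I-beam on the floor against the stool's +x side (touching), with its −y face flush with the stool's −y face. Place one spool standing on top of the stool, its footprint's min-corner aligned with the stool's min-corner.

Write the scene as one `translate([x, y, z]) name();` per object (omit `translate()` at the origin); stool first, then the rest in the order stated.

stool();
translate([338, 0, 0]) I_beam();
translate([0, 0, 417]) spool();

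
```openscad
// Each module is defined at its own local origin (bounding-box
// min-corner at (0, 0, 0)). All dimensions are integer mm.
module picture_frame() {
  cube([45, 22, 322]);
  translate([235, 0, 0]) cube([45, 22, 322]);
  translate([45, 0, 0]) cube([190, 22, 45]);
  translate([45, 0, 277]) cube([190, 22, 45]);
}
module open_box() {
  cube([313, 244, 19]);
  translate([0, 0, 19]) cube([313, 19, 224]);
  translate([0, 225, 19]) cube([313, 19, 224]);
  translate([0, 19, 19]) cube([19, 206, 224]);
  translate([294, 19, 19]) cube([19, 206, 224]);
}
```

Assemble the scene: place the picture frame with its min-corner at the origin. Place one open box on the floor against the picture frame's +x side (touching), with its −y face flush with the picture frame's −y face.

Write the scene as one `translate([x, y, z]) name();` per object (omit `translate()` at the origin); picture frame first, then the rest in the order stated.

picture_frame();
translate([280, 0, 0]) open_box();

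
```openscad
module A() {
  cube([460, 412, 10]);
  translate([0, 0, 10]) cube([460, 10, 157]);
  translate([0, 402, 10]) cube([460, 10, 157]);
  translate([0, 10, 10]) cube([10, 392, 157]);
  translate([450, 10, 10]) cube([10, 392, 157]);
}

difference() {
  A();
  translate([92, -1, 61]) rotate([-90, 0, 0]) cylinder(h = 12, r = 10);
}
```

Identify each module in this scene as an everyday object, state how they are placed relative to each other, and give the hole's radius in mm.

The subtracted cylinder has r = 10 mm.

A is an open box. The open box has a circular hole through its front wall. The hole's radius is 10 mm.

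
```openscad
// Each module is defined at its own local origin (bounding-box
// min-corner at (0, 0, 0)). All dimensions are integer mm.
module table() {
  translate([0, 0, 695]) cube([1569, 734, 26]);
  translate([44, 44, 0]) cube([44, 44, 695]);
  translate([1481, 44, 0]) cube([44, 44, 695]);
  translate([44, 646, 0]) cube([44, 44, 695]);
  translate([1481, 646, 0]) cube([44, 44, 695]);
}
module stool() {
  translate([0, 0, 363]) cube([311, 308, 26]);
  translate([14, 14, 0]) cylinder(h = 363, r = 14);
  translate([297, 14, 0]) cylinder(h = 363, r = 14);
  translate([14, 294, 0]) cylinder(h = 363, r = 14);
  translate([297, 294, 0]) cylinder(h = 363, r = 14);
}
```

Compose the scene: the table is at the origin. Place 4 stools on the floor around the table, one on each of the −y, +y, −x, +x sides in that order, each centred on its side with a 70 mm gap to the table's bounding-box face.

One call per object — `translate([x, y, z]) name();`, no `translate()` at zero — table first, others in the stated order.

table();
translate([629, -378, 0]) stool();
translate([629, 804, 0]) stool();
translate([-381, 213, 0]) stool();
translate([1639, 213, 0]) stool();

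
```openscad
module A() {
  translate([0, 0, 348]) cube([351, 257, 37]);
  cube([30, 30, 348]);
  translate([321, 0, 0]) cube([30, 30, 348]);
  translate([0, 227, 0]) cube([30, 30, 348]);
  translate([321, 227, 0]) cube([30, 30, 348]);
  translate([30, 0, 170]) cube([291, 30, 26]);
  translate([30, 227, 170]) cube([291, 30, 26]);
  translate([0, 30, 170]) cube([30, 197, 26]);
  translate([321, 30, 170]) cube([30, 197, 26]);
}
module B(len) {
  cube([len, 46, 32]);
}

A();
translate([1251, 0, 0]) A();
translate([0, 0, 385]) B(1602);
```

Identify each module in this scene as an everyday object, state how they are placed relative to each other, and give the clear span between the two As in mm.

A is a stool. B is a beam. A beam spans the tops of two stools. The clear span between the two stools is 900 mm.

Second stool starts at x = 1251; first ends at x = 351; clear span = 1251 − 351 = 900 mm.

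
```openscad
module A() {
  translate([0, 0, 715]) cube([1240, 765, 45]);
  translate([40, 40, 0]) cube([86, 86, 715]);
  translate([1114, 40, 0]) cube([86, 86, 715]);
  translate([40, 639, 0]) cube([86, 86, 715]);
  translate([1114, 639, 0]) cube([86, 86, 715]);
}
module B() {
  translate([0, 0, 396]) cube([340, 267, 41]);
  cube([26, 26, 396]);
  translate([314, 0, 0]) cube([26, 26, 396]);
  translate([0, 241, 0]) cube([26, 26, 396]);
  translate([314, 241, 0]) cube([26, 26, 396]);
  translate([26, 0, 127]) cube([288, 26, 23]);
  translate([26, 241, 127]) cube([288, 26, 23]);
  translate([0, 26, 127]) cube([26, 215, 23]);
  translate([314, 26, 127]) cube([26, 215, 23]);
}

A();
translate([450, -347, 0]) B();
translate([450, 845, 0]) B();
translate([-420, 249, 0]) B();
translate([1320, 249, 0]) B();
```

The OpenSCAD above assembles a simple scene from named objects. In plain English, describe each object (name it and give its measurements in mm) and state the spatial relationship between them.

A is a table with a 1240×765 mm rectangular top, 45 mm thick, top surface at z = 760 mm, supported by four 86×86 mm square legs, each inset 40 mm from the nearest pair of top edges, running from the floor.

B is a simple wooden stool: a rectangular seat 340 mm (x) by 267 mm (y), 41 mm thick, top face at z = 437 mm, on four square legs, each 26×26 mm in cross-section. The legs rest on z = 0, each flush with a corner of the seat. Four stretchers, 26 mm wide and 23 mm tall, connect adjacent legs with their undersides at z = 127 mm, each running between the inner faces of the legs it joins and aligned with the legs' outer faces on the other axis.

Four stools sit around the table at the −y, +y, −x, +x sides.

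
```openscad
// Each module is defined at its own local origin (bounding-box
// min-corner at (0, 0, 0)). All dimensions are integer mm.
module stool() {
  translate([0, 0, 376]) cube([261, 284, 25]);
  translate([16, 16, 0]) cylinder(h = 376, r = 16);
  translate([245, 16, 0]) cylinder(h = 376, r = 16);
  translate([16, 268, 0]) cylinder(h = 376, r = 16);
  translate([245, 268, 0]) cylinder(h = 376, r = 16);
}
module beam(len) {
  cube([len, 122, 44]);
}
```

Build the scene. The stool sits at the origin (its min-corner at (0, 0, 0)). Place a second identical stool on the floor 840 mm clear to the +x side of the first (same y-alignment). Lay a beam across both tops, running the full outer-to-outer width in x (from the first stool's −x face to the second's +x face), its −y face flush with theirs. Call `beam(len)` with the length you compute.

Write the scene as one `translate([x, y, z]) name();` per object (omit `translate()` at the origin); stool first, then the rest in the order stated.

stool();
translate([1101, 0, 0]) stool();
translate([0, 0, 401]) beam(1362);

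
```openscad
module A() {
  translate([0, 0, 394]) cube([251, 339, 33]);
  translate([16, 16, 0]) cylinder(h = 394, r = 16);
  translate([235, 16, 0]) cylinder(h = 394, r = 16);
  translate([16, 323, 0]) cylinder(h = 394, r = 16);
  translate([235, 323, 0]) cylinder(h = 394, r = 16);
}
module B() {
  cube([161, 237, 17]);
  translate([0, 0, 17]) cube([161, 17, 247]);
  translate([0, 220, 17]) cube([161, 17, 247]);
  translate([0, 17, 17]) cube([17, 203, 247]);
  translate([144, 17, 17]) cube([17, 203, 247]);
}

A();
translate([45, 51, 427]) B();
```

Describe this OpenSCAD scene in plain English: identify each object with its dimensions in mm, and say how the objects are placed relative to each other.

A is a simple wooden stool: a rectangular seat 251 mm (x) by 339 mm (y), 33 mm thick, top face at z = 427 mm, on four round legs, each 32 mm in diameter. The legs rest on z = 0, each leg's axis is inset half a diameter from the nearest pair of seat edges (so the leg's bounding box is flush with the corner).

B is an open storage box with external size 161×237×264 mm and wall thickness 17 mm (the base is also 17 mm thick). The base covers the whole footprint; the four walls stand on the base, with the y-facing walls full-width and the x-facing walls fitting between their inner faces.

The open box is on top of the stool, centred.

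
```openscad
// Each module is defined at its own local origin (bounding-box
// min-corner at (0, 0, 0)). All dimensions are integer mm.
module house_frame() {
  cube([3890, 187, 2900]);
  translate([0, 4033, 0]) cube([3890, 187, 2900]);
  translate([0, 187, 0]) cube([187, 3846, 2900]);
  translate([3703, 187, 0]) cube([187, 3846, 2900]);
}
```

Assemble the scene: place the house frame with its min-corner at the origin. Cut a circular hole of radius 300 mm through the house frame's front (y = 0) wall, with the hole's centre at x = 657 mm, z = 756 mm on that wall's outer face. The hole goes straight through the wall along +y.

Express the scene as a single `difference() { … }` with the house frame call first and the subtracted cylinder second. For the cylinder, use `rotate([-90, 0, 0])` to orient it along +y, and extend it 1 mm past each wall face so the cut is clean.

difference() {
  house_frame();
  translate([657, -1, 756]) rotate([-90, 0, 0]) cylinder(h = 189, r = 300);
}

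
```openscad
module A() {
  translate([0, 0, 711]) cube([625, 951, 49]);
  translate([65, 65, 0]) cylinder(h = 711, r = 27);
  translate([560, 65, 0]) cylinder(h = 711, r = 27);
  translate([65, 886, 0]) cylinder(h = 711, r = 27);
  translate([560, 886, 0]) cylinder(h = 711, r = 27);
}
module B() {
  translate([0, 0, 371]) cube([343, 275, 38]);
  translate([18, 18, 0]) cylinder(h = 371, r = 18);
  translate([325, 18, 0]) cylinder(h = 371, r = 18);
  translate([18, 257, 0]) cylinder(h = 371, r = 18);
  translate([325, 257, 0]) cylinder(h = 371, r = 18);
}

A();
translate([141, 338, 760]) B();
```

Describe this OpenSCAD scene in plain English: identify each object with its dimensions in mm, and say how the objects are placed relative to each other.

A is a table: top 625 mm (x) × 951 mm (y), 49 mm thick, upper face at z = 760 mm, on four round legs of 54 mm diameter, each leg's bounding box inset 38 mm from the nearest pair of top edges, running from z = 0 to the bottom of the top.

B is a simple wooden stool: a rectangular seat 343 mm (x) by 275 mm (y), 38 mm thick, top face at z = 409 mm, on four round legs, each 36 mm in diameter. The legs rest on z = 0, each leg's axis is inset half a diameter from the nearest pair of seat edges (so the leg's bounding box is flush with the corner).

The stool is on top of the table, centred.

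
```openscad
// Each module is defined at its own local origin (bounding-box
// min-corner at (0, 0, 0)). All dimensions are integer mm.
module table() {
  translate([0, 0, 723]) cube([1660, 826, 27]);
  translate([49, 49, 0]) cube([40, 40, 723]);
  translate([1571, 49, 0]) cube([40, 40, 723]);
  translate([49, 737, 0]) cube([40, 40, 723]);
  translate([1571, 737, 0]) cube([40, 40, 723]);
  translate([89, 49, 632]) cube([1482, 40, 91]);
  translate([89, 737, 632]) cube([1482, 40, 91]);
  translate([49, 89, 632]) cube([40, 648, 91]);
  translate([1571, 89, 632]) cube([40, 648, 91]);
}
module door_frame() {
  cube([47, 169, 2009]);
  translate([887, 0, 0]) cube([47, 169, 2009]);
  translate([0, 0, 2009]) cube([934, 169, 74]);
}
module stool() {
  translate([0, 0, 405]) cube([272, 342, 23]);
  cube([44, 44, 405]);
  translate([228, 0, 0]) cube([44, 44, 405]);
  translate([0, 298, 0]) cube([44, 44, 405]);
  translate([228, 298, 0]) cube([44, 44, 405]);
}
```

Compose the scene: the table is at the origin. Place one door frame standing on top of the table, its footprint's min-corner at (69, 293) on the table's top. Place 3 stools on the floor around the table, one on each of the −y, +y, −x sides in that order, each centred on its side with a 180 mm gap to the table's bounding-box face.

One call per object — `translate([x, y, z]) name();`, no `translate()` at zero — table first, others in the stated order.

table();
translate([69, 293, 750]) door_frame();
translate([694, -522, 0]) stool();
translate([694, 1006, 0]) stool();
translate([-452, 242, 0]) stool();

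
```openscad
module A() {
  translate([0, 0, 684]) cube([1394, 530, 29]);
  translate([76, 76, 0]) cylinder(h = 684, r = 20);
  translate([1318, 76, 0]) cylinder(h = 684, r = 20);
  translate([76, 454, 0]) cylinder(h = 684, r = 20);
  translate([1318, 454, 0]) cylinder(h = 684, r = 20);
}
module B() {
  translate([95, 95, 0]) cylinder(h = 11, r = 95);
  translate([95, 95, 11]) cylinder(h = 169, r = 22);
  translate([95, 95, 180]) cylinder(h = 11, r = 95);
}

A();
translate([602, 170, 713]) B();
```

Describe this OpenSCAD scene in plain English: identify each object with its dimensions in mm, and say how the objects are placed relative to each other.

A is a table with a 1394×530 mm rectangular top, 29 mm thick, top surface at z = 713 mm, supported by four round legs of 40 mm diameter, each leg's bounding box inset 56 mm from the nearest pair of top edges, running from the floor.

B is a spool: two coaxial disc flanges of radius 95 mm and thickness 11 mm, joined by a core cylinder of radius 22 mm and height 169 mm. The lower flange rests on z = 0 and the three cylinders share a vertical axis.

The spool is on top of the table, centred.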